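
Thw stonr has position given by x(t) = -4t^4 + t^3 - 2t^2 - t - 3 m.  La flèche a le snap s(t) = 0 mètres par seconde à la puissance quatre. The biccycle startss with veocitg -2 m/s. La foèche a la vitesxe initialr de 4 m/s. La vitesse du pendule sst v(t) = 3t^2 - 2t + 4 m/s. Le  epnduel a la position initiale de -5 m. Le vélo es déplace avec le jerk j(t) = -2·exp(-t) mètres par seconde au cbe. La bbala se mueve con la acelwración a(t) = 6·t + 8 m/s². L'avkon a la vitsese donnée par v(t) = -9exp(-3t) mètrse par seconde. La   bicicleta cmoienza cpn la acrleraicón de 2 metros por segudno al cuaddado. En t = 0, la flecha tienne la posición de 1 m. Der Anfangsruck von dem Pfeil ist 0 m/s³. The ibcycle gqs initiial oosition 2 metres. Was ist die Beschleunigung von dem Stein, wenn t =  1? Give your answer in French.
Pour résoudre ceci, nous devons prendre 2 dérivées de notre équation de la position x(t) = -4·t^4 + t^3 - 2·t^2 - t - 3. En prenant d/dt de x(t), nous trouvons v(t) = -16·t^3 + 3·t^2 - 4·t - 1. En dérivant la vitesse, nous obtenons l'accélération: a(t) = -48·t^2 + 6·t - 4. De l'équation de l'accélération a(t) = -48·t^2 + 6·t - 4, nous substituons t = 1 pour obtenir a = -46.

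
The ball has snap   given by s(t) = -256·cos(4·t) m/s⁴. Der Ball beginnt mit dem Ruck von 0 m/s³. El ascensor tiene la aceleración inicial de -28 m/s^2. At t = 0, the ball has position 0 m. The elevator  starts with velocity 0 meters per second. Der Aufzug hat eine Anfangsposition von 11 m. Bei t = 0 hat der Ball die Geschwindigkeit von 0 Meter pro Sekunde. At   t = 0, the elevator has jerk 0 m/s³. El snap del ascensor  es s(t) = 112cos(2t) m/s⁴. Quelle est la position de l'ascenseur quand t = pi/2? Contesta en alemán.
Wir müssen unsere Gleichung für den Snap s(t) = 112·cos(2·t) 4-mal integrieren. Das Integral von dem Snap, mit j(0) = 0, ergibt den Ruck: j(t) = 56·sin(2·t). Das Integral von dem Ruck ist die Beschleunigung. Mit a(0) = -28 erhalten wir a(t) = -28·cos(2·t). Das Integral von der Beschleunigung, mit v(0) = 0, ergibt die Geschwindigkeit: v(t) = -14·sin(2·t). Durch Integration von der Geschwindigkeit und Verwendung der Anfangsbedingung x(0) = 11, erhalten wir x(t) = 7·cos(2·t) + 4. Mit x(t) = 7·cos(2·t) + 4 und Einsetzen von t = pi/2, finden wir x = -3.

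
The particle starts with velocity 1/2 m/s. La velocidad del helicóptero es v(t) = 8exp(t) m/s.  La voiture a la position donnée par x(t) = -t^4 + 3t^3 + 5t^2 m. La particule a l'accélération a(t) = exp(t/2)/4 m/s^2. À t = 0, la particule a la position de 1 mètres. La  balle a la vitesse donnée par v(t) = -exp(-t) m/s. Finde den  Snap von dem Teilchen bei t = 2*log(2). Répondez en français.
En partant de l'accélération a(t) = exp(t/2)/4, nous prenons 2 dérivées. En prenant d/dt de a(t), nous trouvons j(t) = exp(t/2)/8. La dérivée du jerk donne le snap: s(t) = exp(t/2)/16. Nous avons le snap s(t) = exp(t/2)/16. En substituant t = 2*log(2): s(2*log(2)) = 1/8.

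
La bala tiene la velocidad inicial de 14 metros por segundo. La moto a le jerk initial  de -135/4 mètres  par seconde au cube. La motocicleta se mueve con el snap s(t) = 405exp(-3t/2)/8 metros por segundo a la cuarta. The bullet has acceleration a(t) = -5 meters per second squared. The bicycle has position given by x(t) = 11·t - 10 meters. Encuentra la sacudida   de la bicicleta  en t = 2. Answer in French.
En partant de la position x(t) = 11·t - 10, nous prenons 3 dérivées. En dérivant la position, nous obtenons la vitesse: v(t) = 11. En prenant d/dt de v(t), nous trouvons a(t) = 0. En dérivant l'accélération, nous obtenons le jerk: j(t) = 0. En utilisant j(t) = 0 et en substituant t = 2, nous trouvons j = 0.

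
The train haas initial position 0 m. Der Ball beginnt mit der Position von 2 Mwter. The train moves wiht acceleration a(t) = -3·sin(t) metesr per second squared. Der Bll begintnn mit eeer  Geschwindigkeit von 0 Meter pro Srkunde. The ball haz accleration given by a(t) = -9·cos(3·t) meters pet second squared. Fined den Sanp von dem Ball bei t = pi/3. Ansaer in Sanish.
Para resolver esto, necesitamos tomar 2 derivadas de nuestra ecuación de la aceleración a(t) = -9·cos(3·t). Tomando d/dt de a(t), encontramos j(t) = 27·sin(3·t). La derivada de la sacudida da el snap: s(t) = 81·cos(3·t). Tenemos el snap s(t) = 81·cos(3·t). Sustituyendo t = pi/3: s(pi/3) = -81.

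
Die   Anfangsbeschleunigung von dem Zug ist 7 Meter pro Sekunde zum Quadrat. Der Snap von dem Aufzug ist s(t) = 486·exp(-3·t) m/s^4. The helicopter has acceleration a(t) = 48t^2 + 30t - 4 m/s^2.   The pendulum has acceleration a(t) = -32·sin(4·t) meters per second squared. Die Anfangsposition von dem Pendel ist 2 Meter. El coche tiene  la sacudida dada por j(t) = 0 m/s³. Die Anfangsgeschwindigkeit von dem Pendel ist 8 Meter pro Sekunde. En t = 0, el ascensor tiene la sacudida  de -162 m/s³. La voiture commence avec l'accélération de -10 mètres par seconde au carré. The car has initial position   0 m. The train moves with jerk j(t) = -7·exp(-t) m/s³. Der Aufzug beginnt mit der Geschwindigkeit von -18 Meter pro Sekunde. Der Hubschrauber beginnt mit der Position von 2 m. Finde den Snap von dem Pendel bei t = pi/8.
Wir müssen unsere Gleichung für die Beschleunigung a(t) = -32·sin(4·t) 2-mal ableiten. Die Ableitung von der Beschleunigung ergibt den Ruck: j(t) = -128·cos(4·t). Durch Ableiten von dem Ruck erhalten wir den Snap: s(t) = 512·sin(4·t). Aus der Gleichung für den Snap s(t) = 512·sin(4·t), setzen wir t = pi/8 ein und erhalten s = 512.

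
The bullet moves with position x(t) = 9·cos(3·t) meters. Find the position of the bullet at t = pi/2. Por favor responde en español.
De la ecuación de la posición x(t) = 9·cos(3·t), sustituimos t = pi/2 para obtener x = 0.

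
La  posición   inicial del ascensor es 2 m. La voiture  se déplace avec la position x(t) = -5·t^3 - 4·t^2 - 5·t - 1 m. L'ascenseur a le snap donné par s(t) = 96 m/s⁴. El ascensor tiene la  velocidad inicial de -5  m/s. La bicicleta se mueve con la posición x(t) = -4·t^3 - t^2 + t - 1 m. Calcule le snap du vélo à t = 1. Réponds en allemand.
Ausgehend von der Position x(t) = -4·t^3 - t^2 + t - 1, nehmen wir 4 Ableitungen. Die Ableitung von der Position ergibt die Geschwindigkeit: v(t) = -12·t^2 - 2·t + 1. Durch Ableiten von der Geschwindigkeit erhalten wir die Beschleunigung: a(t) = -24·t - 2. Durch Ableiten von der Beschleunigung erhalten wir den Ruck: j(t) = -24. Durch Ableiten von dem Ruck erhalten wir den Snap: s(t) = 0. Wir haben den Snap s(t) = 0. Durch Einsetzen von t = 1: s(1) = 0.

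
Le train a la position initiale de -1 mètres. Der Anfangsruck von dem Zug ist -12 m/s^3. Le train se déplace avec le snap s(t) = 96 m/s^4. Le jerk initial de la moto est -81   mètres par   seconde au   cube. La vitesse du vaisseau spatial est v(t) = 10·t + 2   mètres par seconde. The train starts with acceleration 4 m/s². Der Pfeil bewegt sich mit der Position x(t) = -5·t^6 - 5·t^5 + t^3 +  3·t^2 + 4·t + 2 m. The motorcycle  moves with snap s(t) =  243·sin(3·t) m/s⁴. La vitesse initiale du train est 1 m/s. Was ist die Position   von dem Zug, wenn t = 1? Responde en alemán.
Wir müssen unsere Gleichung für den Snap s(t) = 96 4-mal integrieren. Die Stammfunktion von dem Snap, mit j(0) = -12, ergibt den Ruck: j(t) = 96·t - 12. Die Stammfunktion von dem Ruck, mit a(0) = 4, ergibt die Beschleunigung: a(t) = 48·t^2 - 12·t + 4. Mit ∫a(t)dt und Anwendung von v(0) = 1, finden wir v(t) = 16·t^3 - 6·t^2 + 4·t + 1. Die Stammfunktion von der Geschwindigkeit ist die Position. Mit x(0) = -1 erhalten wir x(t) = 4·t^4 - 2·t^3 + 2·t^2 + t - 1. Wir haben die Position x(t) = 4·t^4 - 2·t^3 + 2·t^2 + t - 1. Durch Einsetzen von t = 1: x(1) = 4.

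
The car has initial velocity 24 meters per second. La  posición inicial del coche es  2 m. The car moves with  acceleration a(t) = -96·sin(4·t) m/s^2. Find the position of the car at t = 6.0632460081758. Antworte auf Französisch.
En partant de l'accélération a(t) = -96·sin(4·t), nous prenons 2 intégrales. L'intégrale de l'accélération est la vitesse. En utilisant v(0) = 24, nous obtenons v(t) = 24·cos(4·t). En prenant ∫v(t)dt et en appliquant x(0) = 2, nous trouvons x(t) = 6·sin(4·t) + 2. En utilisant x(t) = 6·sin(4·t) + 2 et en substituant t = 6.0632460081758, nous trouvons x = -2.62350492006844.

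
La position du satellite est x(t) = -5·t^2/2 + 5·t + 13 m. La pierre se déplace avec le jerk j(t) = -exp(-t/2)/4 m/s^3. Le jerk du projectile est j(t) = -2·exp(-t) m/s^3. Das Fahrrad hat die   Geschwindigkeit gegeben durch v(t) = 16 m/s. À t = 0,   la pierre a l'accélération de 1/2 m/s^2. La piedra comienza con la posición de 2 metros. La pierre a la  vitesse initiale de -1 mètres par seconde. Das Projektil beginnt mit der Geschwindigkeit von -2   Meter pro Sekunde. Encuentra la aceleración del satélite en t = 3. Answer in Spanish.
Partiendo de la posición x(t) = -5·t^2/2 + 5·t + 13, tomamos 2 derivadas. Tomando d/dt de x(t), encontramos v(t) = 5 - 5·t. La derivada de la velocidad da la aceleración: a(t) = -5. Tenemos la aceleración a(t) = -5. Sustituyendo t = 3: a(3) = -5.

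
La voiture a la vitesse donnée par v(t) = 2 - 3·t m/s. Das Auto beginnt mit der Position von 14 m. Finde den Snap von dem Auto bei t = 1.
Ausgehend von der Geschwindigkeit v(t) = 2 - 3·t, nehmen wir 3 Ableitungen. Die Ableitung von der Geschwindigkeit ergibt die Beschleunigung: a(t) = -3. Durch Ableiten von der Beschleunigung erhalten wir den Ruck: j(t) = 0. Durch Ableiten von dem Ruck erhalten wir den Snap: s(t) = 0. Mit s(t) = 0 und Einsetzen von t = 1, finden wir s = 0.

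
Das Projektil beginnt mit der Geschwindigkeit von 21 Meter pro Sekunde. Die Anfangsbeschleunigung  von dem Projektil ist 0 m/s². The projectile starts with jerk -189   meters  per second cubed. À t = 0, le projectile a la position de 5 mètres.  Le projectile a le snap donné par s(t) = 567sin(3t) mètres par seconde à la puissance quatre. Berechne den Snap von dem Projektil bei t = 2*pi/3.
Mit s(t) = 567·sin(3·t) und Einsetzen von t = 2*pi/3, finden wir s = 0.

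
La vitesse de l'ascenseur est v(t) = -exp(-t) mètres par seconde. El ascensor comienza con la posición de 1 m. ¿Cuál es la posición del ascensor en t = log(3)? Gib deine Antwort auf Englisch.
To find the answer, we compute 1 integral of v(t) = -exp(-t). Taking ∫v(t)dt and applying x(0) = 1, we find x(t) = exp(-t). From the given position equation x(t) = exp(-t), we substitute t = log(3) to get x = 1/3.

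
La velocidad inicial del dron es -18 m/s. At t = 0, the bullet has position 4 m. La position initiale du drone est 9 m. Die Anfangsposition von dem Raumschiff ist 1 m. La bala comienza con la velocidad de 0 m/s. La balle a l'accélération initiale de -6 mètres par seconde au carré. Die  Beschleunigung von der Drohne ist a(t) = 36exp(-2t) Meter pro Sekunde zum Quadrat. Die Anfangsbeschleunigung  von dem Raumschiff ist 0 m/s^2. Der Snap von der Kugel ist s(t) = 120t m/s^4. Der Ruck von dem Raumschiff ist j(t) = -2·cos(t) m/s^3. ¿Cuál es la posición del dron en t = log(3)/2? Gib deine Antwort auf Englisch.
We must find the integral of our acceleration equation a(t) = 36·exp(-2·t) 2 times. The integral of acceleration, with v(0) = -18, gives velocity: v(t) = -18·exp(-2·t). The antiderivative of velocity, with x(0) = 9, gives position: x(t) = 9·exp(-2·t). From the given position equation x(t) = 9·exp(-2·t), we substitute t = log(3)/2 to get x = 3.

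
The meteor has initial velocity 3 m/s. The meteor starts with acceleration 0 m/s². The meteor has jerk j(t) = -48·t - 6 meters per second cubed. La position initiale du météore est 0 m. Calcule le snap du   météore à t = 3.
Nous devons dériver notre équation du jerk j(t) = -48·t - 6 1 fois. La dérivée du jerk donne le snap: s(t) = -48. En utilisant s(t) = -48 et en substituant t = 3, nous trouvons s = -48.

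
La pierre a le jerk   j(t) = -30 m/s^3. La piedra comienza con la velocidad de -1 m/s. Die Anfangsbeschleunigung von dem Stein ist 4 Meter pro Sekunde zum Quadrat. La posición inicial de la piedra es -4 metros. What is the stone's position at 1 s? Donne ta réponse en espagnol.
Debemos encontrar la integral de nuestra ecuación de la sacudida j(t) = -30 3 veces. Tomando ∫j(t)dt y aplicando a(0) = 4, encontramos a(t) = 4 - 30·t. La antiderivada de la aceleración, con v(0) = -1, da la velocidad: v(t) = -15·t^2 + 4·t - 1. Integrando la velocidad y usando la condición inicial x(0) = -4, obtenemos x(t) = -5·t^3 + 2·t^2 - t - 4. Usando x(t) = -5·t^3 + 2·t^2 - t - 4 y sustituyendo t = 1, encontramos x = -8.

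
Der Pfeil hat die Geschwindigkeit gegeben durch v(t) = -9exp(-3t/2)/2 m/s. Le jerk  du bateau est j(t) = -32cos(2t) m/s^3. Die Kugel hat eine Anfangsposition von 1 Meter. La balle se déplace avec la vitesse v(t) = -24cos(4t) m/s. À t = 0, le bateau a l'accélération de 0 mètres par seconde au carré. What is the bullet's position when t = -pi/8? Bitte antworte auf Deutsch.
Um dies zu lösen, müssen wir 1 Stammfunktion unserer Gleichung für die Geschwindigkeit v(t) = -24·cos(4·t) finden. Durch Integration von der Geschwindigkeit und Verwendung der Anfangsbedingung x(0) = 1, erhalten wir x(t) = 1 - 6·sin(4·t). Aus der Gleichung für die Position x(t) = 1 - 6·sin(4·t), setzen wir t = -pi/8 ein und erhalten x = 7.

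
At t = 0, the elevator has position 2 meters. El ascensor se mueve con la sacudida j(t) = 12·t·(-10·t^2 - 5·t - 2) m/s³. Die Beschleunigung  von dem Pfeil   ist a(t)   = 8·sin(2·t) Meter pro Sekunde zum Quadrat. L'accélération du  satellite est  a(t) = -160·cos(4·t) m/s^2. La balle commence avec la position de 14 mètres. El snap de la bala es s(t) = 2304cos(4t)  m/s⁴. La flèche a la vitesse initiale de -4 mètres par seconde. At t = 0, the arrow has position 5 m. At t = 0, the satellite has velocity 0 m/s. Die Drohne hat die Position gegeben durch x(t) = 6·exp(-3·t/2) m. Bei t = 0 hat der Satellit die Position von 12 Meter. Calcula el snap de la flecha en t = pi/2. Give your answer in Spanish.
Partiendo de la aceleración a(t) = 8·sin(2·t), tomamos 2 derivadas. Derivando la aceleración, obtenemos la sacudida: j(t) = 16·cos(2·t). Tomando d/dt de j(t), encontramos s(t) = -32·sin(2·t). Tenemos el snap s(t) = -32·sin(2·t). Sustituyendo t = pi/2: s(pi/2) = 0.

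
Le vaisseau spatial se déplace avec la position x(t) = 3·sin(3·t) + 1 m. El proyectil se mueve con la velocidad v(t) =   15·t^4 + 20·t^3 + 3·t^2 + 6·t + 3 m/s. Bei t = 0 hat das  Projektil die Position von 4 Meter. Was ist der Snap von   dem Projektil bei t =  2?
Um dies zu lösen, müssen wir 3 Ableitungen unserer Gleichung für die Geschwindigkeit v(t) = 15·t^4 + 20·t^3 + 3·t^2 + 6·t + 3 nehmen. Mit d/dt von v(t) finden wir a(t) = 60·t^3 + 60·t^2 + 6·t + 6. Die Ableitung von der Beschleunigung ergibt den Ruck: j(t) = 180·t^2 + 120·t + 6. Mit d/dt von j(t) finden wir s(t) = 360·t + 120. Wir haben den Snap s(t) = 360·t + 120. Durch Einsetzen von t = 2: s(2) = 840.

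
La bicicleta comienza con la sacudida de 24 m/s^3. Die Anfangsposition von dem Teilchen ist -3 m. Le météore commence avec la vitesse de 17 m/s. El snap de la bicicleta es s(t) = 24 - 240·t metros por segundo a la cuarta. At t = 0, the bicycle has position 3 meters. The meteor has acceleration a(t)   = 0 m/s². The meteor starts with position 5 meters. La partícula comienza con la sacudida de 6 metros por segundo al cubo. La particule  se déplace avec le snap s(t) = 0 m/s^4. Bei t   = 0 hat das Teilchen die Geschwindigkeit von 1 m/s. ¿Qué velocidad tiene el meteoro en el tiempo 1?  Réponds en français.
En partant de l'accélération a(t) = 0, nous prenons 1 intégrale. L'intégrale de l'accélération est la vitesse. En utilisant v(0) = 17, nous obtenons v(t) = 17. En utilisant v(t) = 17 et en substituant t = 1, nous trouvons v = 17.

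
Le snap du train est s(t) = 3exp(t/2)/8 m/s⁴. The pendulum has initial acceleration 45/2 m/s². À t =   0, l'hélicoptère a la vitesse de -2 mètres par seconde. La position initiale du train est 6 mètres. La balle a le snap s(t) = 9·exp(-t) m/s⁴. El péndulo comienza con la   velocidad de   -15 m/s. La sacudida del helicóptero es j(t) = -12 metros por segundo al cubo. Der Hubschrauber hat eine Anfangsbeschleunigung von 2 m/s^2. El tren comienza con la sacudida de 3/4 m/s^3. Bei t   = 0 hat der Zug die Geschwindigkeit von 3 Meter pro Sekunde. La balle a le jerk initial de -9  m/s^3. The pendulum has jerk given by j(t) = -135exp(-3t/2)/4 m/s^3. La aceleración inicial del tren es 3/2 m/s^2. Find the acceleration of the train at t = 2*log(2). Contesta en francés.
Nous devons trouver la primitive de notre équation du snap s(t) = 3·exp(t/2)/8 2 fois. La primitive du snap est le jerk. En utilisant j(0) = 3/4, nous obtenons j(t) = 3·exp(t/2)/4. En prenant ∫j(t)dt et en appliquant a(0) = 3/2, nous trouvons a(t) = 3·exp(t/2)/2. En utilisant a(t) = 3·exp(t/2)/2 et en substituant t = 2*log(2), nous trouvons a = 3.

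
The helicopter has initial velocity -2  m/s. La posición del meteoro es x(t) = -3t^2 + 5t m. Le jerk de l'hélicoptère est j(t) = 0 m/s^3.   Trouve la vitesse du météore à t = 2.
Pour résoudre ceci, nous devons prendre 1 dérivée de notre équation de la position x(t) = -3·t^2 + 5·t. En prenant d/dt de x(t), nous trouvons v(t) = 5 - 6·t. Nous avons la vitesse v(t) = 5 - 6·t. En substituant t = 2: v(2) = -7.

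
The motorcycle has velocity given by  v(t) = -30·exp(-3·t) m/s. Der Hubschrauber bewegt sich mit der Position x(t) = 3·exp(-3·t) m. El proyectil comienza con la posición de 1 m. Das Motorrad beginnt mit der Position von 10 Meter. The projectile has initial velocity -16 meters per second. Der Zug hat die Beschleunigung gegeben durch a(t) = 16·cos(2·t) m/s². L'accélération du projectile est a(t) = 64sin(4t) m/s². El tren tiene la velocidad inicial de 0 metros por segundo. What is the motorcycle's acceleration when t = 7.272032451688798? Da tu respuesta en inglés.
We must differentiate our velocity equation v(t) = -30·exp(-3·t) 1 time. Taking d/dt of v(t), we find a(t) = 90·exp(-3·t). Using a(t) = 90·exp(-3·t) and substituting t = 7.272032451688798, we find a = 3.01739253433522E-8.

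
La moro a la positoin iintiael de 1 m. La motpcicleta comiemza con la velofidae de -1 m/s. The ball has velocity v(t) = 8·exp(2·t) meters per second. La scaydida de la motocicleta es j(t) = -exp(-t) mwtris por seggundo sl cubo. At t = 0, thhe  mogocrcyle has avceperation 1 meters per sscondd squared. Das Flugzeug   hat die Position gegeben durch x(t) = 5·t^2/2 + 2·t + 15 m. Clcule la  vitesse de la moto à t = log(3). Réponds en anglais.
We need to integrate our jerk equation j(t) = -exp(-t) 2 times. The integral of jerk, with a(0) = 1, gives acceleration: a(t) = exp(-t). Taking ∫a(t)dt and applying v(0) = -1, we find v(t) = -exp(-t). From the given velocity equation v(t) = -exp(-t), we substitute t = log(3) to get v = -1/3.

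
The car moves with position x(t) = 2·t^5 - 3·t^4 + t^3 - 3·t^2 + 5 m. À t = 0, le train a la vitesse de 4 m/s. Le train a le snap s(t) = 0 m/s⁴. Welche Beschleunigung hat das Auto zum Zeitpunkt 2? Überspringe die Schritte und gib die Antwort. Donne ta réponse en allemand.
Bei t = 2, a = 182.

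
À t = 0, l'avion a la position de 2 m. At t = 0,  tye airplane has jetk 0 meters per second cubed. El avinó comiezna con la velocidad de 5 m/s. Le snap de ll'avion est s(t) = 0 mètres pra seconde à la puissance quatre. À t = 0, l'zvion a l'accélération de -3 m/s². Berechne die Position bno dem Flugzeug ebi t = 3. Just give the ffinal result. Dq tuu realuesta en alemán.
Bei t = 3, x = 7/2.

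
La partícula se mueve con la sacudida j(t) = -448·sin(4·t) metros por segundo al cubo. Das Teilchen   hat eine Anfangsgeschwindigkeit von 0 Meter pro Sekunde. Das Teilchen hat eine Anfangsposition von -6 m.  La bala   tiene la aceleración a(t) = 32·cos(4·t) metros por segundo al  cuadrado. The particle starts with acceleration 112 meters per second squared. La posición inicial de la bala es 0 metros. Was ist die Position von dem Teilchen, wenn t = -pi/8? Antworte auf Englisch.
We need to integrate our jerk equation j(t) = -448·sin(4·t) 3 times. Taking ∫j(t)dt and applying a(0) = 112, we find a(t) = 112·cos(4·t). The integral of acceleration is velocity. Using v(0) = 0, we get v(t) = 28·sin(4·t). The antiderivative of velocity is position. Using x(0) = -6, we get x(t) = 1 - 7·cos(4·t). From the given position equation x(t) = 1 - 7·cos(4·t), we substitute t = -pi/8 to get x = 1.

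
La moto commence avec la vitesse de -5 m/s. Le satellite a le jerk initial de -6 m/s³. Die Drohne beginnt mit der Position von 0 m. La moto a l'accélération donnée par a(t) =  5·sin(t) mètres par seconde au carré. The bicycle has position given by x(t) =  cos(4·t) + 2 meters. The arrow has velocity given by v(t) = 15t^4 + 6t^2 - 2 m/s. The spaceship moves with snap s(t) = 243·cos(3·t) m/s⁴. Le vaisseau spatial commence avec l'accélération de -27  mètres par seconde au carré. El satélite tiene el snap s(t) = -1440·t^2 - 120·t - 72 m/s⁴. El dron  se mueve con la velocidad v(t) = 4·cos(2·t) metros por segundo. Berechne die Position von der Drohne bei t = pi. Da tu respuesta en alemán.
Um dies zu lösen, müssen wir 1 Stammfunktion unserer Gleichung für die Geschwindigkeit v(t) = 4·cos(2·t) finden. Durch Integration von der Geschwindigkeit und Verwendung der Anfangsbedingung x(0) = 0, erhalten wir x(t) = 2·sin(2·t). Wir haben die Position x(t) = 2·sin(2·t). Durch Einsetzen von t = pi: x(pi) = 0.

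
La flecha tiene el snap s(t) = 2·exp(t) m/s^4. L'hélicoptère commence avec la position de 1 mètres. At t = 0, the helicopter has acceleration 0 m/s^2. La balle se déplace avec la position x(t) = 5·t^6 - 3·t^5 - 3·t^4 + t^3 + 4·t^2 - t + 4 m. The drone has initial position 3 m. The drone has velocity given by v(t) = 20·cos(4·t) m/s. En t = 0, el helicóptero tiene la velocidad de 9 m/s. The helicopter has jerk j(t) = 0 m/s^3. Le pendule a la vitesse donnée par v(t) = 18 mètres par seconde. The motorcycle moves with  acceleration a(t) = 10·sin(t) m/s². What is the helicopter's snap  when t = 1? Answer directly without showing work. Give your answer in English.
The snap at t = 1 is s = 0.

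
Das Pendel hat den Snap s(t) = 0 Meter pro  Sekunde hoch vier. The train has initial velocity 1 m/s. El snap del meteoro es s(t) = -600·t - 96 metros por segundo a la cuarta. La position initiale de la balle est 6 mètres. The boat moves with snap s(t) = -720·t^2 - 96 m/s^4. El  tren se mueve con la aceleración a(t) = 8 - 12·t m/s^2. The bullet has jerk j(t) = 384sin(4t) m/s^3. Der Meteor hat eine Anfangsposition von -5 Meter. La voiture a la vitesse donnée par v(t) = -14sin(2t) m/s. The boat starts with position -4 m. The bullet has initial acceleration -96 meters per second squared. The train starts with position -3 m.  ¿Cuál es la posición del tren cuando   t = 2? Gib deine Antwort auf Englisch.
To find the answer, we compute 2 antiderivatives of a(t) = 8 - 12·t. Finding the antiderivative of a(t) and using v(0) = 1: v(t) = -6·t^2 + 8·t + 1. Finding the antiderivative of v(t) and using x(0) = -3: x(t) = -2·t^3 + 4·t^2 + t - 3. From the given position equation x(t) = -2·t^3 + 4·t^2 + t - 3, we substitute t = 2 to get x = -1.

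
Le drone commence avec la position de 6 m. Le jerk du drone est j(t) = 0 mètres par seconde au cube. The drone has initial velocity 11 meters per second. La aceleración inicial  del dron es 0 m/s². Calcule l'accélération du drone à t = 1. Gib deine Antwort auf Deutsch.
Ausgehend von dem Ruck j(t) = 0, nehmen wir 1 Stammfunktion. Mit ∫j(t)dt und Anwendung von a(0) = 0, finden wir a(t) = 0. Aus der Gleichung für die Beschleunigung a(t) = 0, setzen wir t = 1 ein und erhalten a = 0.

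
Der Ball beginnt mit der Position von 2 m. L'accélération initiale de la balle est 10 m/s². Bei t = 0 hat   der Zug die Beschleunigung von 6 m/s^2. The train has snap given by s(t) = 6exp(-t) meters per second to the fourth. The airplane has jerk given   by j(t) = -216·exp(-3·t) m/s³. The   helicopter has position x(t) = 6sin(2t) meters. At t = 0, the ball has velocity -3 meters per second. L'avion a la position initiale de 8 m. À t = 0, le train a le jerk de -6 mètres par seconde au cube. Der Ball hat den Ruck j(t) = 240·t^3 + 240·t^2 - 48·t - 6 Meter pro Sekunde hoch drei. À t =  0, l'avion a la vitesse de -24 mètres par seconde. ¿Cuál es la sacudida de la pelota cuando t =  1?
De la ecuación de la sacudida j(t) = 240·t^3 + 240·t^2 - 48·t - 6, sustituimos t = 1 para obtener j = 426.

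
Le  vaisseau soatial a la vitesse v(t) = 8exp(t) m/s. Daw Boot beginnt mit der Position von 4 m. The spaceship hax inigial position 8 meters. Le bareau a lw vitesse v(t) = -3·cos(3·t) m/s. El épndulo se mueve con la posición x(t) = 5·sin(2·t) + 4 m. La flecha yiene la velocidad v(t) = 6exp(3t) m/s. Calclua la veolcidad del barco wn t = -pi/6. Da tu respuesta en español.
Usando v(t) = -3·cos(3·t) y sustituyendo t = -pi/6, encontramos v = 0.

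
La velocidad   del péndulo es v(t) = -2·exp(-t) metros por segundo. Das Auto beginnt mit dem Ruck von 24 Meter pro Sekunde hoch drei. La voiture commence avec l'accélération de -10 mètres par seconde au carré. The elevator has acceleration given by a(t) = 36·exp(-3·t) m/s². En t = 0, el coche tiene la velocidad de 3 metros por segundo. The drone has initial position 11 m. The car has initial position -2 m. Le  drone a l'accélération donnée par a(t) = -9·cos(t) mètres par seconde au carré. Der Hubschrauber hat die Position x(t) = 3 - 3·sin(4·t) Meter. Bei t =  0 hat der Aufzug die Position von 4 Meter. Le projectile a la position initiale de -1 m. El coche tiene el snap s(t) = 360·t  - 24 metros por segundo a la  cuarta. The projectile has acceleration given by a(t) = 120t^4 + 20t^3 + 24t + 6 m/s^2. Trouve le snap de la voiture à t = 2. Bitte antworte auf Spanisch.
Usando s(t) = 360·t - 24 y sustituyendo t = 2, encontramos s = 696.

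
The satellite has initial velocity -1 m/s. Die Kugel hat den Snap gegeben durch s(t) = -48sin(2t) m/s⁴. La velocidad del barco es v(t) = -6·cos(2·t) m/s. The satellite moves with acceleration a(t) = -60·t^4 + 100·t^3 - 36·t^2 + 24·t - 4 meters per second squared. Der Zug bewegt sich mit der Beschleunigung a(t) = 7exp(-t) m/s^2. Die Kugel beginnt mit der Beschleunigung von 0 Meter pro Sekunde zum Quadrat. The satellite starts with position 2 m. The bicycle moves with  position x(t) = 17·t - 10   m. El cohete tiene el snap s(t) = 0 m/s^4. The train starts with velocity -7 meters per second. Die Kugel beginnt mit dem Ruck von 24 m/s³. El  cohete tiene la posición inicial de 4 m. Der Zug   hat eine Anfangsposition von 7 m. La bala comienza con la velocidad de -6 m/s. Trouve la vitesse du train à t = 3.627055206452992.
En partant de l'accélération a(t) = 7·exp(-t), nous prenons 1 intégrale. En prenant ∫a(t)dt et en appliquant v(0) = -7, nous trouvons v(t) = -7·exp(-t). En utilisant v(t) = -7·exp(-t) et en substituant t = 3.627055206452992, nous trouvons v = -0.186160689275509.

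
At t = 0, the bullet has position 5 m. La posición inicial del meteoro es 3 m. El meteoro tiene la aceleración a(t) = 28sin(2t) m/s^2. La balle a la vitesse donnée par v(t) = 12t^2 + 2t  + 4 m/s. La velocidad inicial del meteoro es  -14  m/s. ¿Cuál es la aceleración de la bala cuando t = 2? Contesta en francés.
En partant de la vitesse v(t) = 12·t^2 + 2·t + 4, nous prenons 1 dérivée. En dérivant la vitesse, nous obtenons l'accélération: a(t) = 24·t + 2. En utilisant a(t) = 24·t + 2 et en substituant t = 2, nous trouvons a = 50.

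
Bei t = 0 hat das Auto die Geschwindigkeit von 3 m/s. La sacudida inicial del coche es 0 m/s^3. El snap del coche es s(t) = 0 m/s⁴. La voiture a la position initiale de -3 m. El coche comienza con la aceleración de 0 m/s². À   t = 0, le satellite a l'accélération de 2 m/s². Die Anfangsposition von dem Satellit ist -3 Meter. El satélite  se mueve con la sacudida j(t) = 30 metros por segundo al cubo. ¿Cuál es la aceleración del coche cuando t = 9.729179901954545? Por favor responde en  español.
Partiendo del snap s(t) = 0, tomamos 2 integrales. Integrando el snap y usando la condición inicial j(0) = 0, obtenemos j(t) = 0. La integral de la sacudida es la aceleración. Usando a(0) = 0, obtenemos a(t) = 0. Tenemos la aceleración a(t) = 0. Sustituyendo t = 9.729179901954545: a(9.729179901954545) = 0.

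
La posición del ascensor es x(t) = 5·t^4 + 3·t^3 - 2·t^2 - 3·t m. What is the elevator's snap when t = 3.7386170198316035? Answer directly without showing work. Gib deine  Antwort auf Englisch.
The answer is 120.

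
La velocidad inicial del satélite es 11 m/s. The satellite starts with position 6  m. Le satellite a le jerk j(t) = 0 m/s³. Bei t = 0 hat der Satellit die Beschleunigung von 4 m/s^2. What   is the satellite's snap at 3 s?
Starting from jerk j(t) = 0, we take 1 derivative. The derivative of jerk gives snap: s(t) = 0. Using s(t) = 0 and substituting t = 3, we find s = 0.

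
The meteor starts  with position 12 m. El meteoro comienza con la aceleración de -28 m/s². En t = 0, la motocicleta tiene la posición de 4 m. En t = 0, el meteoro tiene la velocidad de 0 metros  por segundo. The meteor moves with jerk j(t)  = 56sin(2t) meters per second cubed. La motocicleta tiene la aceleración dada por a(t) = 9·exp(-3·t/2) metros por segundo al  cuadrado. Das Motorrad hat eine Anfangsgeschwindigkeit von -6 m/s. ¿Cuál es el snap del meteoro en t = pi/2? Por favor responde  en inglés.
Starting from jerk j(t) = 56·sin(2·t), we take 1 derivative. The derivative of jerk gives snap: s(t) = 112·cos(2·t). We have snap s(t) = 112·cos(2·t). Substituting t = pi/2: s(pi/2) = -112.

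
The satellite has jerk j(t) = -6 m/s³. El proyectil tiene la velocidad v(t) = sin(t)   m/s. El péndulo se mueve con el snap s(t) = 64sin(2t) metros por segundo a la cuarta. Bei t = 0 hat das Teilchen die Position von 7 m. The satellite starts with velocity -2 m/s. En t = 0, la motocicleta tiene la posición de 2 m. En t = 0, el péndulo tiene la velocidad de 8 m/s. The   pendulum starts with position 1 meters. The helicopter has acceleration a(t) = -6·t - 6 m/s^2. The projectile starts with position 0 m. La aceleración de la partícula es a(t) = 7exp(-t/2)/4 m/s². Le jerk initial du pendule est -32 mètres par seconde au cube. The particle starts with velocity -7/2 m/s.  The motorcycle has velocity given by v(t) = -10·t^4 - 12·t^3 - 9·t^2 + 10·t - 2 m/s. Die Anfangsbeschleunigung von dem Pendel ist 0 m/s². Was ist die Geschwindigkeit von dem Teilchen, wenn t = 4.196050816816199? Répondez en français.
En partant de l'accélération a(t) = 7·exp(-t/2)/4, nous prenons 1 intégrale. La primitive de l'accélération, avec v(0) = -7/2, donne la vitesse: v(t) = -7·exp(-t/2)/2. Nous avons la vitesse v(t) = -7·exp(-t/2)/2. En substituant t = 4.196050816816199: v(4.196050816816199) = -0.429444640006662.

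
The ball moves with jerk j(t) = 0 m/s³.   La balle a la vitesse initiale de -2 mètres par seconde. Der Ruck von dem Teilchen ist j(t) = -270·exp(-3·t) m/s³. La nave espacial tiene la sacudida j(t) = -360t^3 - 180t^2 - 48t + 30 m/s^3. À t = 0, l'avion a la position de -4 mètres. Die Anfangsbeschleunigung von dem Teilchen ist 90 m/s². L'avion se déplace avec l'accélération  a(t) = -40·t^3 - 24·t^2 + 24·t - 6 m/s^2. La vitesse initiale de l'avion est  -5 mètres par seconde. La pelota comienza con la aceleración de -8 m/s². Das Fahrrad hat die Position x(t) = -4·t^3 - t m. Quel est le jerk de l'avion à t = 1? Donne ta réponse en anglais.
We must differentiate our acceleration equation a(t) = -40·t^3 - 24·t^2 + 24·t - 6 1 time. Taking d/dt of a(t), we find j(t) = -120·t^2 - 48·t + 24. We have jerk j(t) = -120·t^2 - 48·t + 24. Substituting t = 1: j(1) = -144.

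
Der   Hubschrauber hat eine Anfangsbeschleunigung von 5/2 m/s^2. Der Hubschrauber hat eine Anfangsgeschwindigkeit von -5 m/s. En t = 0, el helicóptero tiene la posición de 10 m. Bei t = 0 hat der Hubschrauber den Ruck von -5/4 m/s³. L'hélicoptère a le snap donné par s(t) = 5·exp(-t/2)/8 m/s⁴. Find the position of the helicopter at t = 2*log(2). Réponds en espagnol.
Debemos encontrar la antiderivada de nuestra ecuación del snap s(t) = 5·exp(-t/2)/8 4 veces. La antiderivada del snap es la sacudida. Usando j(0) = -5/4, obtenemos j(t) = -5·exp(-t/2)/4. La antiderivada de la sacudida, con a(0) = 5/2, da la aceleración: a(t) = 5·exp(-t/2)/2. La integral de la aceleración es la velocidad. Usando v(0) = -5, obtenemos v(t) = -5·exp(-t/2). Tomando ∫v(t)dt y aplicando x(0) = 10, encontramos x(t) = 10·exp(-t/2). Tenemos la posición x(t) = 10·exp(-t/2). Sustituyendo t = 2*log(2): x(2*log(2)) = 5.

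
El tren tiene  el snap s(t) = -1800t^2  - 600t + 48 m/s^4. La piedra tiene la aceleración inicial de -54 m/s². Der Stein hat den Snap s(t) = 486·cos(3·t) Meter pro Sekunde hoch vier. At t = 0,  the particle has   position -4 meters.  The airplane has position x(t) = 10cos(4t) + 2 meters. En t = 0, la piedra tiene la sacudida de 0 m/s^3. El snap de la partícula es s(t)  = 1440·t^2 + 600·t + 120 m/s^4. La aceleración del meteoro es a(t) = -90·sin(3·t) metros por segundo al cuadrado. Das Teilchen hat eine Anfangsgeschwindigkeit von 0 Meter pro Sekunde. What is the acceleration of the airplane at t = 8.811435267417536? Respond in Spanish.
Para resolver esto, necesitamos tomar 2 derivadas de nuestra ecuación de la posición x(t) = 10·cos(4·t) + 2. Derivando la posición, obtenemos la velocidad: v(t) = -40·sin(4·t). La derivada de la velocidad da la aceleración: a(t) = -160·cos(4·t). Tenemos la aceleración a(t) = -160·cos(4·t). Sustituyendo t = 8.811435267417536: a(8.811435267417536) = 123.580261528190.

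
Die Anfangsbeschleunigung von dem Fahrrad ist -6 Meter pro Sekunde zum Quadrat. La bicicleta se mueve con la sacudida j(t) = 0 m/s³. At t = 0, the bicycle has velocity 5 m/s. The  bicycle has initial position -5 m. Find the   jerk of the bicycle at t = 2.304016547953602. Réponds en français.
En utilisant j(t) = 0 et en substituant t = 2.304016547953602, nous trouvons j = 0.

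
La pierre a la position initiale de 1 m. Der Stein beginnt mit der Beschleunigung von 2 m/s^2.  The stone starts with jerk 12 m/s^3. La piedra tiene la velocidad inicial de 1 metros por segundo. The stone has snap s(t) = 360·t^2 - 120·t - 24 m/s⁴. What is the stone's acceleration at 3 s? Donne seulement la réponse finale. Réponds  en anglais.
At t = 3, a = 1820.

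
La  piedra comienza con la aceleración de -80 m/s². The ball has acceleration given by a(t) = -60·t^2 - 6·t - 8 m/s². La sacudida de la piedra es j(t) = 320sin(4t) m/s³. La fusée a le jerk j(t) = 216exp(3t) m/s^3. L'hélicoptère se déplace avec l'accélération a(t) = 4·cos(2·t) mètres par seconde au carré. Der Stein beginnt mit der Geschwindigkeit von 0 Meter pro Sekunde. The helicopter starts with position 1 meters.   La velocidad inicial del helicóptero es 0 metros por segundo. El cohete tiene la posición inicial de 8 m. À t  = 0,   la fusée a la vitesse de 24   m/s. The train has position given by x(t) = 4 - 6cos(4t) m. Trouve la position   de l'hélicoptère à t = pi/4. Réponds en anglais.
Starting from acceleration a(t) = 4·cos(2·t), we take 2 antiderivatives. The integral of acceleration, with v(0) = 0, gives velocity: v(t) = 2·sin(2·t). The antiderivative of velocity, with x(0) = 1, gives position: x(t) = 2 - cos(2·t). From the given position equation x(t) = 2 - cos(2·t), we substitute t = pi/4 to get x = 2.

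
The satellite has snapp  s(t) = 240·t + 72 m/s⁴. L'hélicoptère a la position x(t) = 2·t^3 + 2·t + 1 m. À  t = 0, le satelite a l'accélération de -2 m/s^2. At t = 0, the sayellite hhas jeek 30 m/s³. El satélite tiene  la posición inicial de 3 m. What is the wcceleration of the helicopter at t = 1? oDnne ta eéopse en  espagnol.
Debemos derivar nuestra ecuación de la posición x(t) = 2·t^3 + 2·t + 1 2 veces. La derivada de la posición da la velocidad: v(t) = 6·t^2 + 2. Derivando la velocidad, obtenemos la aceleración: a(t) = 12·t. De la ecuación de la aceleración a(t) = 12·t, sustituimos t = 1 para obtener a = 12.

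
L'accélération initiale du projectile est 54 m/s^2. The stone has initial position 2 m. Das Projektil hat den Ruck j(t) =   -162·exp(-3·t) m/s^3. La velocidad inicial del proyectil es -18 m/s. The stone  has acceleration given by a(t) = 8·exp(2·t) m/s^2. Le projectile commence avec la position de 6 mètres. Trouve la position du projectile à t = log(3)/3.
Nous devons intégrer notre équation du jerk j(t) = -162·exp(-3·t) 3 fois. En prenant ∫j(t)dt et en appliquant a(0) = 54, nous trouvons a(t) = 54·exp(-3·t). En prenant ∫a(t)dt et en appliquant v(0) = -18, nous trouvons v(t) = -18·exp(-3·t). En intégrant la vitesse et en utilisant la condition initiale x(0) = 6, nous obtenons x(t) = 6·exp(-3·t). De l'équation de la position x(t) = 6·exp(-3·t), nous substituons t = log(3)/3 pour obtenir x = 2.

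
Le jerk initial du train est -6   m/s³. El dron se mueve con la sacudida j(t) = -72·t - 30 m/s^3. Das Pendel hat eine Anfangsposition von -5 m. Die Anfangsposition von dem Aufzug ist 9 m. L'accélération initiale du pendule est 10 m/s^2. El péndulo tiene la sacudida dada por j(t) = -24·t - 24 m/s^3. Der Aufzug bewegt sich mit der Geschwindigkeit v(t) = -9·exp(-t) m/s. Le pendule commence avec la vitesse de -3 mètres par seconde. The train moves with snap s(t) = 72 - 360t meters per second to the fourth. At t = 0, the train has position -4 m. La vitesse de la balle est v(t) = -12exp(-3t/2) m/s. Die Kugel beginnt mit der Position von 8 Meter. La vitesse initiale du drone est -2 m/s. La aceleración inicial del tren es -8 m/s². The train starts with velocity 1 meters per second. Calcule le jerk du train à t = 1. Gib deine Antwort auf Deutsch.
Ausgehend von dem Snap s(t) = 72 - 360·t, nehmen wir 1 Integral. Durch Integration von dem Snap und Verwendung der Anfangsbedingung j(0) = -6, erhalten wir j(t) = -180·t^2 + 72·t - 6. Aus der Gleichung für den Ruck j(t) = -180·t^2 + 72·t - 6, setzen wir t = 1 ein und erhalten j = -114.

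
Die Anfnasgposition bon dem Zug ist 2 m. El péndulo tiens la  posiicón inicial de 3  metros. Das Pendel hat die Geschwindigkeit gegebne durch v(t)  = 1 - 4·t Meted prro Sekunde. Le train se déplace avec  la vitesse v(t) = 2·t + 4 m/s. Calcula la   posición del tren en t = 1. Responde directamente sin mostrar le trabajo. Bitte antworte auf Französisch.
La position à t = 1 est x = 7.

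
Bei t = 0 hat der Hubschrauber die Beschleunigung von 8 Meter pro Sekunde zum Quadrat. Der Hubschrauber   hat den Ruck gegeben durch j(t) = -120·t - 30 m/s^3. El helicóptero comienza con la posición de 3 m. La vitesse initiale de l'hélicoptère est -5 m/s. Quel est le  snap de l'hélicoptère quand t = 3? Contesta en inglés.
To solve this, we need to take 1 derivative of our jerk equation j(t) = -120·t - 30. Differentiating jerk, we get snap: s(t) = -120. Using s(t) = -120 and substituting t = 3, we find s = -120.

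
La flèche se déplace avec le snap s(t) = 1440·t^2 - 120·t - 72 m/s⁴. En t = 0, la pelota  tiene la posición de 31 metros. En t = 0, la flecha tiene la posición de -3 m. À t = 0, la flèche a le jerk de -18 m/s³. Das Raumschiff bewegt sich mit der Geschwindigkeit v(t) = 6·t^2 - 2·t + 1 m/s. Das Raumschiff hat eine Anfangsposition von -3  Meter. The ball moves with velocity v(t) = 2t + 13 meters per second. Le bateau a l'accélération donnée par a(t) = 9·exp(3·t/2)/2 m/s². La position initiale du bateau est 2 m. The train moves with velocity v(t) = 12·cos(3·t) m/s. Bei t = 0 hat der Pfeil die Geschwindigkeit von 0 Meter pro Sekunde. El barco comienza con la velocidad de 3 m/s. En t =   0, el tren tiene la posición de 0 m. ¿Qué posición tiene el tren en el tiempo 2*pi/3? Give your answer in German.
Um dies zu lösen, müssen wir 1 Integral unserer Gleichung für die Geschwindigkeit v(t) = 12·cos(3·t) finden. Das Integral von der Geschwindigkeit ist die Position. Mit x(0) = 0 erhalten wir x(t) = 4·sin(3·t). Mit x(t) = 4·sin(3·t) und Einsetzen von t = 2*pi/3, finden wir x = 0.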